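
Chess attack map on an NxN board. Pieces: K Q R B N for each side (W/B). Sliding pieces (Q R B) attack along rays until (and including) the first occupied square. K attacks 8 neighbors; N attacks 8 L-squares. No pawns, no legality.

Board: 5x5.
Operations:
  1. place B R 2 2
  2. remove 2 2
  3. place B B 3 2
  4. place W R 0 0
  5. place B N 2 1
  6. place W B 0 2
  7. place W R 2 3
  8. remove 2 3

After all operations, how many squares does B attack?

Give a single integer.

Answer: 11

Derivation:
Op 1: place BR@(2,2)
Op 2: remove (2,2)
Op 3: place BB@(3,2)
Op 4: place WR@(0,0)
Op 5: place BN@(2,1)
Op 6: place WB@(0,2)
Op 7: place WR@(2,3)
Op 8: remove (2,3)
Per-piece attacks for B:
  BN@(2,1): attacks (3,3) (4,2) (1,3) (0,2) (4,0) (0,0)
  BB@(3,2): attacks (4,3) (4,1) (2,3) (1,4) (2,1) [ray(-1,-1) blocked at (2,1)]
Union (11 distinct): (0,0) (0,2) (1,3) (1,4) (2,1) (2,3) (3,3) (4,0) (4,1) (4,2) (4,3)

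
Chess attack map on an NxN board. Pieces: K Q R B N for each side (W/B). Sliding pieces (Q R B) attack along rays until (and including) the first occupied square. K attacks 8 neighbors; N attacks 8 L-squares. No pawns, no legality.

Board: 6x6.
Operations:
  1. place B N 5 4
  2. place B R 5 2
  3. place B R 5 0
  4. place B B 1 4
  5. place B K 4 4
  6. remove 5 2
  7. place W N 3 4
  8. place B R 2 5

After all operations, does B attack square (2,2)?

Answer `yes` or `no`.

Op 1: place BN@(5,4)
Op 2: place BR@(5,2)
Op 3: place BR@(5,0)
Op 4: place BB@(1,4)
Op 5: place BK@(4,4)
Op 6: remove (5,2)
Op 7: place WN@(3,4)
Op 8: place BR@(2,5)
Per-piece attacks for B:
  BB@(1,4): attacks (2,5) (2,3) (3,2) (4,1) (5,0) (0,5) (0,3) [ray(1,1) blocked at (2,5); ray(1,-1) blocked at (5,0)]
  BR@(2,5): attacks (2,4) (2,3) (2,2) (2,1) (2,0) (3,5) (4,5) (5,5) (1,5) (0,5)
  BK@(4,4): attacks (4,5) (4,3) (5,4) (3,4) (5,5) (5,3) (3,5) (3,3)
  BR@(5,0): attacks (5,1) (5,2) (5,3) (5,4) (4,0) (3,0) (2,0) (1,0) (0,0) [ray(0,1) blocked at (5,4)]
  BN@(5,4): attacks (3,5) (4,2) (3,3)
B attacks (2,2): yes

Answer: yes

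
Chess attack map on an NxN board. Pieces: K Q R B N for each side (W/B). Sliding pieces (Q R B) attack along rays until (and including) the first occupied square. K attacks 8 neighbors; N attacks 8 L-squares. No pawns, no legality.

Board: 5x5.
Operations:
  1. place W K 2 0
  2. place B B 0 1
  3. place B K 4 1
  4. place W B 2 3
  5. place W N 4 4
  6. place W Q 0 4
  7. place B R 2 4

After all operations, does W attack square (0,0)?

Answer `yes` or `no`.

Op 1: place WK@(2,0)
Op 2: place BB@(0,1)
Op 3: place BK@(4,1)
Op 4: place WB@(2,3)
Op 5: place WN@(4,4)
Op 6: place WQ@(0,4)
Op 7: place BR@(2,4)
Per-piece attacks for W:
  WQ@(0,4): attacks (0,3) (0,2) (0,1) (1,4) (2,4) (1,3) (2,2) (3,1) (4,0) [ray(0,-1) blocked at (0,1); ray(1,0) blocked at (2,4)]
  WK@(2,0): attacks (2,1) (3,0) (1,0) (3,1) (1,1)
  WB@(2,3): attacks (3,4) (3,2) (4,1) (1,4) (1,2) (0,1) [ray(1,-1) blocked at (4,1); ray(-1,-1) blocked at (0,1)]
  WN@(4,4): attacks (3,2) (2,3)
W attacks (0,0): no

Answer: no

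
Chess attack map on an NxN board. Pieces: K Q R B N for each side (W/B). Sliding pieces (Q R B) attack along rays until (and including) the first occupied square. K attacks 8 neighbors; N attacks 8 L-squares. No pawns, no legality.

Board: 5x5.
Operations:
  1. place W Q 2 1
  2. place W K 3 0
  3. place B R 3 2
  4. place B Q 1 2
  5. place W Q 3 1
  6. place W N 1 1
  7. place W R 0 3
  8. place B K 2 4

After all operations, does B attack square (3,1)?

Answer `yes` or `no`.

Answer: yes

Derivation:
Op 1: place WQ@(2,1)
Op 2: place WK@(3,0)
Op 3: place BR@(3,2)
Op 4: place BQ@(1,2)
Op 5: place WQ@(3,1)
Op 6: place WN@(1,1)
Op 7: place WR@(0,3)
Op 8: place BK@(2,4)
Per-piece attacks for B:
  BQ@(1,2): attacks (1,3) (1,4) (1,1) (2,2) (3,2) (0,2) (2,3) (3,4) (2,1) (0,3) (0,1) [ray(0,-1) blocked at (1,1); ray(1,0) blocked at (3,2); ray(1,-1) blocked at (2,1); ray(-1,1) blocked at (0,3)]
  BK@(2,4): attacks (2,3) (3,4) (1,4) (3,3) (1,3)
  BR@(3,2): attacks (3,3) (3,4) (3,1) (4,2) (2,2) (1,2) [ray(0,-1) blocked at (3,1); ray(-1,0) blocked at (1,2)]
B attacks (3,1): yes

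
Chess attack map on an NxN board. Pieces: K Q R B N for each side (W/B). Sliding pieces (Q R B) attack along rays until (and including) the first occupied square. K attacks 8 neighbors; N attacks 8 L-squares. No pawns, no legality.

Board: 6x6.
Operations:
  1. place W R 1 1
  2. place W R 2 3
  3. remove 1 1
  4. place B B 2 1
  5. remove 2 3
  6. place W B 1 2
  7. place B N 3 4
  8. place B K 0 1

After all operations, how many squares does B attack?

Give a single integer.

Op 1: place WR@(1,1)
Op 2: place WR@(2,3)
Op 3: remove (1,1)
Op 4: place BB@(2,1)
Op 5: remove (2,3)
Op 6: place WB@(1,2)
Op 7: place BN@(3,4)
Op 8: place BK@(0,1)
Per-piece attacks for B:
  BK@(0,1): attacks (0,2) (0,0) (1,1) (1,2) (1,0)
  BB@(2,1): attacks (3,2) (4,3) (5,4) (3,0) (1,2) (1,0) [ray(-1,1) blocked at (1,2)]
  BN@(3,4): attacks (5,5) (1,5) (4,2) (5,3) (2,2) (1,3)
Union (15 distinct): (0,0) (0,2) (1,0) (1,1) (1,2) (1,3) (1,5) (2,2) (3,0) (3,2) (4,2) (4,3) (5,3) (5,4) (5,5)

Answer: 15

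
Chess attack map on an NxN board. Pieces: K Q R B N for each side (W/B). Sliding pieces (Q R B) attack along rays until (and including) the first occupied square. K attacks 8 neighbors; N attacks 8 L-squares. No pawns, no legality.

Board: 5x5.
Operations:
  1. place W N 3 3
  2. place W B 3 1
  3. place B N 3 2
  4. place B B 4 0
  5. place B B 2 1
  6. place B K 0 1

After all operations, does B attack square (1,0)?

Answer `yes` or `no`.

Op 1: place WN@(3,3)
Op 2: place WB@(3,1)
Op 3: place BN@(3,2)
Op 4: place BB@(4,0)
Op 5: place BB@(2,1)
Op 6: place BK@(0,1)
Per-piece attacks for B:
  BK@(0,1): attacks (0,2) (0,0) (1,1) (1,2) (1,0)
  BB@(2,1): attacks (3,2) (3,0) (1,2) (0,3) (1,0) [ray(1,1) blocked at (3,2)]
  BN@(3,2): attacks (4,4) (2,4) (1,3) (4,0) (2,0) (1,1)
  BB@(4,0): attacks (3,1) [ray(-1,1) blocked at (3,1)]
B attacks (1,0): yes

Answer: yes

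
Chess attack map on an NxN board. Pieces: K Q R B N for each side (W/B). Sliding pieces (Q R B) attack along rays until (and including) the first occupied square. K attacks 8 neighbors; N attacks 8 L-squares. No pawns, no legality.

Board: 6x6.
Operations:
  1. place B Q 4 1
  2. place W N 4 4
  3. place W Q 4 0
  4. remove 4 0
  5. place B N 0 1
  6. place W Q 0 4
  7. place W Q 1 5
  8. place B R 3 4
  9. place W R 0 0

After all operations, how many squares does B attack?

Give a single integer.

Answer: 23

Derivation:
Op 1: place BQ@(4,1)
Op 2: place WN@(4,4)
Op 3: place WQ@(4,0)
Op 4: remove (4,0)
Op 5: place BN@(0,1)
Op 6: place WQ@(0,4)
Op 7: place WQ@(1,5)
Op 8: place BR@(3,4)
Op 9: place WR@(0,0)
Per-piece attacks for B:
  BN@(0,1): attacks (1,3) (2,2) (2,0)
  BR@(3,4): attacks (3,5) (3,3) (3,2) (3,1) (3,0) (4,4) (2,4) (1,4) (0,4) [ray(1,0) blocked at (4,4); ray(-1,0) blocked at (0,4)]
  BQ@(4,1): attacks (4,2) (4,3) (4,4) (4,0) (5,1) (3,1) (2,1) (1,1) (0,1) (5,2) (5,0) (3,2) (2,3) (1,4) (0,5) (3,0) [ray(0,1) blocked at (4,4); ray(-1,0) blocked at (0,1)]
Union (23 distinct): (0,1) (0,4) (0,5) (1,1) (1,3) (1,4) (2,0) (2,1) (2,2) (2,3) (2,4) (3,0) (3,1) (3,2) (3,3) (3,5) (4,0) (4,2) (4,3) (4,4) (5,0) (5,1) (5,2)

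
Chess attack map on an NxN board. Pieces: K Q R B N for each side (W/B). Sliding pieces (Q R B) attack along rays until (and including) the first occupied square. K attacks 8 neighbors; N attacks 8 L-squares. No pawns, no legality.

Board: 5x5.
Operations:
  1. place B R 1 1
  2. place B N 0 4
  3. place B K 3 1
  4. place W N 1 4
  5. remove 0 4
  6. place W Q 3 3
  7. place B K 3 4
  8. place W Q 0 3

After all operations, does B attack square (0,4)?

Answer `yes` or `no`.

Answer: no

Derivation:
Op 1: place BR@(1,1)
Op 2: place BN@(0,4)
Op 3: place BK@(3,1)
Op 4: place WN@(1,4)
Op 5: remove (0,4)
Op 6: place WQ@(3,3)
Op 7: place BK@(3,4)
Op 8: place WQ@(0,3)
Per-piece attacks for B:
  BR@(1,1): attacks (1,2) (1,3) (1,4) (1,0) (2,1) (3,1) (0,1) [ray(0,1) blocked at (1,4); ray(1,0) blocked at (3,1)]
  BK@(3,1): attacks (3,2) (3,0) (4,1) (2,1) (4,2) (4,0) (2,2) (2,0)
  BK@(3,4): attacks (3,3) (4,4) (2,4) (4,3) (2,3)
B attacks (0,4): no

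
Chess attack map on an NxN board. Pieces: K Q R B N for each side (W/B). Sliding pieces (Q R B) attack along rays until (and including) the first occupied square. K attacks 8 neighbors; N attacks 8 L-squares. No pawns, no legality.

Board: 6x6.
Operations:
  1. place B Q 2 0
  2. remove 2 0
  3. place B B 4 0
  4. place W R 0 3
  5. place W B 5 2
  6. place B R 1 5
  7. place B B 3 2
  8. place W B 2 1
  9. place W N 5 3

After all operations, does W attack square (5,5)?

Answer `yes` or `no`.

Op 1: place BQ@(2,0)
Op 2: remove (2,0)
Op 3: place BB@(4,0)
Op 4: place WR@(0,3)
Op 5: place WB@(5,2)
Op 6: place BR@(1,5)
Op 7: place BB@(3,2)
Op 8: place WB@(2,1)
Op 9: place WN@(5,3)
Per-piece attacks for W:
  WR@(0,3): attacks (0,4) (0,5) (0,2) (0,1) (0,0) (1,3) (2,3) (3,3) (4,3) (5,3) [ray(1,0) blocked at (5,3)]
  WB@(2,1): attacks (3,2) (3,0) (1,2) (0,3) (1,0) [ray(1,1) blocked at (3,2); ray(-1,1) blocked at (0,3)]
  WB@(5,2): attacks (4,3) (3,4) (2,5) (4,1) (3,0)
  WN@(5,3): attacks (4,5) (3,4) (4,1) (3,2)
W attacks (5,5): no

Answer: no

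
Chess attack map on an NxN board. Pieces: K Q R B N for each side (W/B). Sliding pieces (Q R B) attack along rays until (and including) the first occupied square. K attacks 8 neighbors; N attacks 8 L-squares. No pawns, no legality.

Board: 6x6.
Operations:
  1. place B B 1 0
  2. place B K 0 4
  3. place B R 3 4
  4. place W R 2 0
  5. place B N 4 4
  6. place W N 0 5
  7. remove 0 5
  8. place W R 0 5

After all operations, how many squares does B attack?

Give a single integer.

Op 1: place BB@(1,0)
Op 2: place BK@(0,4)
Op 3: place BR@(3,4)
Op 4: place WR@(2,0)
Op 5: place BN@(4,4)
Op 6: place WN@(0,5)
Op 7: remove (0,5)
Op 8: place WR@(0,5)
Per-piece attacks for B:
  BK@(0,4): attacks (0,5) (0,3) (1,4) (1,5) (1,3)
  BB@(1,0): attacks (2,1) (3,2) (4,3) (5,4) (0,1)
  BR@(3,4): attacks (3,5) (3,3) (3,2) (3,1) (3,0) (4,4) (2,4) (1,4) (0,4) [ray(1,0) blocked at (4,4); ray(-1,0) blocked at (0,4)]
  BN@(4,4): attacks (2,5) (5,2) (3,2) (2,3)
Union (20 distinct): (0,1) (0,3) (0,4) (0,5) (1,3) (1,4) (1,5) (2,1) (2,3) (2,4) (2,5) (3,0) (3,1) (3,2) (3,3) (3,5) (4,3) (4,4) (5,2) (5,4)

Answer: 20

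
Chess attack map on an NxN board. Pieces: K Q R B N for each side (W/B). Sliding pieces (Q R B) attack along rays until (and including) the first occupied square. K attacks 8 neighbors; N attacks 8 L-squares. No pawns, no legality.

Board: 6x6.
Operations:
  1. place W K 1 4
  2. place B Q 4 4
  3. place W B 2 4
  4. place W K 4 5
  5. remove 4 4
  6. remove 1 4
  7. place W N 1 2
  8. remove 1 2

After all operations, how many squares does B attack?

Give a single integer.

Op 1: place WK@(1,4)
Op 2: place BQ@(4,4)
Op 3: place WB@(2,4)
Op 4: place WK@(4,5)
Op 5: remove (4,4)
Op 6: remove (1,4)
Op 7: place WN@(1,2)
Op 8: remove (1,2)
Per-piece attacks for B:
Union (0 distinct): (none)

Answer: 0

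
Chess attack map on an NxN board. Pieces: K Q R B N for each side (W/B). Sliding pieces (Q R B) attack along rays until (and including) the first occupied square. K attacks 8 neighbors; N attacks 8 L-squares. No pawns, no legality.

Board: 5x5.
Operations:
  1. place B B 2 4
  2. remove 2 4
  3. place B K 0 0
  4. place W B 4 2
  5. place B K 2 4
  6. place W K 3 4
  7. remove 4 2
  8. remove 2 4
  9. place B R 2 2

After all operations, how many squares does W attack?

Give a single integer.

Answer: 5

Derivation:
Op 1: place BB@(2,4)
Op 2: remove (2,4)
Op 3: place BK@(0,0)
Op 4: place WB@(4,2)
Op 5: place BK@(2,4)
Op 6: place WK@(3,4)
Op 7: remove (4,2)
Op 8: remove (2,4)
Op 9: place BR@(2,2)
Per-piece attacks for W:
  WK@(3,4): attacks (3,3) (4,4) (2,4) (4,3) (2,3)
Union (5 distinct): (2,3) (2,4) (3,3) (4,3) (4,4)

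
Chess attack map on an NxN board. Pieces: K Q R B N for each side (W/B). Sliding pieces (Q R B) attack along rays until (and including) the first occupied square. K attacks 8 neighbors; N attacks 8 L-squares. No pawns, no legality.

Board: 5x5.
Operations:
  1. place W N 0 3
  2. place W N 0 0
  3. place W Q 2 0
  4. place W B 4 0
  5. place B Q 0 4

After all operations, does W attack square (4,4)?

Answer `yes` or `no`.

Op 1: place WN@(0,3)
Op 2: place WN@(0,0)
Op 3: place WQ@(2,0)
Op 4: place WB@(4,0)
Op 5: place BQ@(0,4)
Per-piece attacks for W:
  WN@(0,0): attacks (1,2) (2,1)
  WN@(0,3): attacks (2,4) (1,1) (2,2)
  WQ@(2,0): attacks (2,1) (2,2) (2,3) (2,4) (3,0) (4,0) (1,0) (0,0) (3,1) (4,2) (1,1) (0,2) [ray(1,0) blocked at (4,0); ray(-1,0) blocked at (0,0)]
  WB@(4,0): attacks (3,1) (2,2) (1,3) (0,4) [ray(-1,1) blocked at (0,4)]
W attacks (4,4): no

Answer: no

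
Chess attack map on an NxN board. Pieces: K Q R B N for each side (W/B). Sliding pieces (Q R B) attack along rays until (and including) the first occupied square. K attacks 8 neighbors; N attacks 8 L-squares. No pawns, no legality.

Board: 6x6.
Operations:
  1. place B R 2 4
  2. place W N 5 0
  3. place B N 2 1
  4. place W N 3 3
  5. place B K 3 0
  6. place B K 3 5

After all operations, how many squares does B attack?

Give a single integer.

Answer: 20

Derivation:
Op 1: place BR@(2,4)
Op 2: place WN@(5,0)
Op 3: place BN@(2,1)
Op 4: place WN@(3,3)
Op 5: place BK@(3,0)
Op 6: place BK@(3,5)
Per-piece attacks for B:
  BN@(2,1): attacks (3,3) (4,2) (1,3) (0,2) (4,0) (0,0)
  BR@(2,4): attacks (2,5) (2,3) (2,2) (2,1) (3,4) (4,4) (5,4) (1,4) (0,4) [ray(0,-1) blocked at (2,1)]
  BK@(3,0): attacks (3,1) (4,0) (2,0) (4,1) (2,1)
  BK@(3,5): attacks (3,4) (4,5) (2,5) (4,4) (2,4)
Union (20 distinct): (0,0) (0,2) (0,4) (1,3) (1,4) (2,0) (2,1) (2,2) (2,3) (2,4) (2,5) (3,1) (3,3) (3,4) (4,0) (4,1) (4,2) (4,4) (4,5) (5,4)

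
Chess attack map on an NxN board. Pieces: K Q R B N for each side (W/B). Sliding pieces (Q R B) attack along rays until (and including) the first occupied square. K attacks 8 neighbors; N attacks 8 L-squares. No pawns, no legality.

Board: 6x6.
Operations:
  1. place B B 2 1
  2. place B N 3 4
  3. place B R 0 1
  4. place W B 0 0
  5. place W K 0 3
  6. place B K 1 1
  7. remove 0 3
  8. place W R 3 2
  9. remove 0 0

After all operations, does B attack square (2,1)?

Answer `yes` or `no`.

Answer: yes

Derivation:
Op 1: place BB@(2,1)
Op 2: place BN@(3,4)
Op 3: place BR@(0,1)
Op 4: place WB@(0,0)
Op 5: place WK@(0,3)
Op 6: place BK@(1,1)
Op 7: remove (0,3)
Op 8: place WR@(3,2)
Op 9: remove (0,0)
Per-piece attacks for B:
  BR@(0,1): attacks (0,2) (0,3) (0,4) (0,5) (0,0) (1,1) [ray(1,0) blocked at (1,1)]
  BK@(1,1): attacks (1,2) (1,0) (2,1) (0,1) (2,2) (2,0) (0,2) (0,0)
  BB@(2,1): attacks (3,2) (3,0) (1,2) (0,3) (1,0) [ray(1,1) blocked at (3,2)]
  BN@(3,4): attacks (5,5) (1,5) (4,2) (5,3) (2,2) (1,3)
B attacks (2,1): yes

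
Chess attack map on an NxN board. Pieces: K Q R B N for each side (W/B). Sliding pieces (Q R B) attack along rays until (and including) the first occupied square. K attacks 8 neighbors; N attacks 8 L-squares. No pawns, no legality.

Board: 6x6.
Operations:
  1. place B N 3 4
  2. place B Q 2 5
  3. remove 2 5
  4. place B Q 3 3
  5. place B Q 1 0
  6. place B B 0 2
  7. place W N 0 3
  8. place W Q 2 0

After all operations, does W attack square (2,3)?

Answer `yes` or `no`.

Answer: yes

Derivation:
Op 1: place BN@(3,4)
Op 2: place BQ@(2,5)
Op 3: remove (2,5)
Op 4: place BQ@(3,3)
Op 5: place BQ@(1,0)
Op 6: place BB@(0,2)
Op 7: place WN@(0,3)
Op 8: place WQ@(2,0)
Per-piece attacks for W:
  WN@(0,3): attacks (1,5) (2,4) (1,1) (2,2)
  WQ@(2,0): attacks (2,1) (2,2) (2,3) (2,4) (2,5) (3,0) (4,0) (5,0) (1,0) (3,1) (4,2) (5,3) (1,1) (0,2) [ray(-1,0) blocked at (1,0); ray(-1,1) blocked at (0,2)]
W attacks (2,3): yes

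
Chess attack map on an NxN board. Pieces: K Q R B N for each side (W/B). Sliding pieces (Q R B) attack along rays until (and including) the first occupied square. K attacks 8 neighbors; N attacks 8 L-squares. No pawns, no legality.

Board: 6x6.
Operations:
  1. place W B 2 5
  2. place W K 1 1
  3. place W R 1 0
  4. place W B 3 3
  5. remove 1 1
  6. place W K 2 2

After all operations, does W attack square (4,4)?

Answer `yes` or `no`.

Op 1: place WB@(2,5)
Op 2: place WK@(1,1)
Op 3: place WR@(1,0)
Op 4: place WB@(3,3)
Op 5: remove (1,1)
Op 6: place WK@(2,2)
Per-piece attacks for W:
  WR@(1,0): attacks (1,1) (1,2) (1,3) (1,4) (1,5) (2,0) (3,0) (4,0) (5,0) (0,0)
  WK@(2,2): attacks (2,3) (2,1) (3,2) (1,2) (3,3) (3,1) (1,3) (1,1)
  WB@(2,5): attacks (3,4) (4,3) (5,2) (1,4) (0,3)
  WB@(3,3): attacks (4,4) (5,5) (4,2) (5,1) (2,4) (1,5) (2,2) [ray(-1,-1) blocked at (2,2)]
W attacks (4,4): yes

Answer: yes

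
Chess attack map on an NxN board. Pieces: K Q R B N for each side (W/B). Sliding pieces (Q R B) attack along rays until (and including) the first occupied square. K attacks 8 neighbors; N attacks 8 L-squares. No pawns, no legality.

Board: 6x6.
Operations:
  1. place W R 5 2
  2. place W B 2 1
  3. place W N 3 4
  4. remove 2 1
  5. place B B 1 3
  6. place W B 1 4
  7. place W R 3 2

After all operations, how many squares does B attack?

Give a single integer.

Answer: 7

Derivation:
Op 1: place WR@(5,2)
Op 2: place WB@(2,1)
Op 3: place WN@(3,4)
Op 4: remove (2,1)
Op 5: place BB@(1,3)
Op 6: place WB@(1,4)
Op 7: place WR@(3,2)
Per-piece attacks for B:
  BB@(1,3): attacks (2,4) (3,5) (2,2) (3,1) (4,0) (0,4) (0,2)
Union (7 distinct): (0,2) (0,4) (2,2) (2,4) (3,1) (3,5) (4,0)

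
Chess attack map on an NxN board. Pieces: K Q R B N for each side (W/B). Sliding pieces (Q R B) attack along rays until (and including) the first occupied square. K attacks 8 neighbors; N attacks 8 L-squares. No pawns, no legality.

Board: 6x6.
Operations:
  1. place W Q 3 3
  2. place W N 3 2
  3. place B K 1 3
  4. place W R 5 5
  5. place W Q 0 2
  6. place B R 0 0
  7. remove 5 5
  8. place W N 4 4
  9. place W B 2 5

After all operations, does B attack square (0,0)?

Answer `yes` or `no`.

Op 1: place WQ@(3,3)
Op 2: place WN@(3,2)
Op 3: place BK@(1,3)
Op 4: place WR@(5,5)
Op 5: place WQ@(0,2)
Op 6: place BR@(0,0)
Op 7: remove (5,5)
Op 8: place WN@(4,4)
Op 9: place WB@(2,5)
Per-piece attacks for B:
  BR@(0,0): attacks (0,1) (0,2) (1,0) (2,0) (3,0) (4,0) (5,0) [ray(0,1) blocked at (0,2)]
  BK@(1,3): attacks (1,4) (1,2) (2,3) (0,3) (2,4) (2,2) (0,4) (0,2)
B attacks (0,0): no

Answer: no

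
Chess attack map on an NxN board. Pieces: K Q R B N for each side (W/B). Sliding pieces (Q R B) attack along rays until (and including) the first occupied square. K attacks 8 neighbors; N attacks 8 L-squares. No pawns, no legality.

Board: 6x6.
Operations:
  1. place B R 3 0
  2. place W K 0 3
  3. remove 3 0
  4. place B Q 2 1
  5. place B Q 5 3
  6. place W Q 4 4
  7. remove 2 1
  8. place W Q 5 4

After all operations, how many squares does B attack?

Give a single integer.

Op 1: place BR@(3,0)
Op 2: place WK@(0,3)
Op 3: remove (3,0)
Op 4: place BQ@(2,1)
Op 5: place BQ@(5,3)
Op 6: place WQ@(4,4)
Op 7: remove (2,1)
Op 8: place WQ@(5,4)
Per-piece attacks for B:
  BQ@(5,3): attacks (5,4) (5,2) (5,1) (5,0) (4,3) (3,3) (2,3) (1,3) (0,3) (4,4) (4,2) (3,1) (2,0) [ray(0,1) blocked at (5,4); ray(-1,0) blocked at (0,3); ray(-1,1) blocked at (4,4)]
Union (13 distinct): (0,3) (1,3) (2,0) (2,3) (3,1) (3,3) (4,2) (4,3) (4,4) (5,0) (5,1) (5,2) (5,4)

Answer: 13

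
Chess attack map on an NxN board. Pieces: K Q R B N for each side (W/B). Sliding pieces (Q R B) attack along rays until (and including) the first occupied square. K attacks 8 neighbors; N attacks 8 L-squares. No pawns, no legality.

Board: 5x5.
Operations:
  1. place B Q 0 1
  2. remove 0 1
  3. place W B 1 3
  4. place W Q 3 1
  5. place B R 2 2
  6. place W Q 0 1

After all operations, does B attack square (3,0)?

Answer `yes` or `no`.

Answer: no

Derivation:
Op 1: place BQ@(0,1)
Op 2: remove (0,1)
Op 3: place WB@(1,3)
Op 4: place WQ@(3,1)
Op 5: place BR@(2,2)
Op 6: place WQ@(0,1)
Per-piece attacks for B:
  BR@(2,2): attacks (2,3) (2,4) (2,1) (2,0) (3,2) (4,2) (1,2) (0,2)
B attacks (3,0): no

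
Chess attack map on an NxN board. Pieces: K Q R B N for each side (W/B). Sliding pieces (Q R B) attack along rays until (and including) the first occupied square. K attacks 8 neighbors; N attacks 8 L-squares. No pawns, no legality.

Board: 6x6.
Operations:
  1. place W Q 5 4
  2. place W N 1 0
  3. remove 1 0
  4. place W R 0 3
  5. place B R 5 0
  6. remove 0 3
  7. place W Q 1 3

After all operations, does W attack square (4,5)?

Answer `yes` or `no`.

Answer: yes

Derivation:
Op 1: place WQ@(5,4)
Op 2: place WN@(1,0)
Op 3: remove (1,0)
Op 4: place WR@(0,3)
Op 5: place BR@(5,0)
Op 6: remove (0,3)
Op 7: place WQ@(1,3)
Per-piece attacks for W:
  WQ@(1,3): attacks (1,4) (1,5) (1,2) (1,1) (1,0) (2,3) (3,3) (4,3) (5,3) (0,3) (2,4) (3,5) (2,2) (3,1) (4,0) (0,4) (0,2)
  WQ@(5,4): attacks (5,5) (5,3) (5,2) (5,1) (5,0) (4,4) (3,4) (2,4) (1,4) (0,4) (4,5) (4,3) (3,2) (2,1) (1,0) [ray(0,-1) blocked at (5,0)]
W attacks (4,5): yes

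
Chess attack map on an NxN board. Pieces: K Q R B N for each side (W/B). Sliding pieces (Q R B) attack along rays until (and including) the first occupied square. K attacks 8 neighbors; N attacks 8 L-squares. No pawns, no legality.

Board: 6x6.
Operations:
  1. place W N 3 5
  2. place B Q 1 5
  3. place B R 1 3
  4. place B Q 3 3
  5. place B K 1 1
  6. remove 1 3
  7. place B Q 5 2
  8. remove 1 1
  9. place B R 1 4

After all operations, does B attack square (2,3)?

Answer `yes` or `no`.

Answer: yes

Derivation:
Op 1: place WN@(3,5)
Op 2: place BQ@(1,5)
Op 3: place BR@(1,3)
Op 4: place BQ@(3,3)
Op 5: place BK@(1,1)
Op 6: remove (1,3)
Op 7: place BQ@(5,2)
Op 8: remove (1,1)
Op 9: place BR@(1,4)
Per-piece attacks for B:
  BR@(1,4): attacks (1,5) (1,3) (1,2) (1,1) (1,0) (2,4) (3,4) (4,4) (5,4) (0,4) [ray(0,1) blocked at (1,5)]
  BQ@(1,5): attacks (1,4) (2,5) (3,5) (0,5) (2,4) (3,3) (0,4) [ray(0,-1) blocked at (1,4); ray(1,0) blocked at (3,5); ray(1,-1) blocked at (3,3)]
  BQ@(3,3): attacks (3,4) (3,5) (3,2) (3,1) (3,0) (4,3) (5,3) (2,3) (1,3) (0,3) (4,4) (5,5) (4,2) (5,1) (2,4) (1,5) (2,2) (1,1) (0,0) [ray(0,1) blocked at (3,5); ray(-1,1) blocked at (1,5)]
  BQ@(5,2): attacks (5,3) (5,4) (5,5) (5,1) (5,0) (4,2) (3,2) (2,2) (1,2) (0,2) (4,3) (3,4) (2,5) (4,1) (3,0)
B attacks (2,3): yes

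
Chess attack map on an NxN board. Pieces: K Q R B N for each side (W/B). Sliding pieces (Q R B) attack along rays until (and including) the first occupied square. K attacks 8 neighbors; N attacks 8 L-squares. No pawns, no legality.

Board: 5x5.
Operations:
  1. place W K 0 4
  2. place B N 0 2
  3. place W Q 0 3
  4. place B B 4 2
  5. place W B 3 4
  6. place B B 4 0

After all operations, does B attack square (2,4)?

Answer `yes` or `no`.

Answer: yes

Derivation:
Op 1: place WK@(0,4)
Op 2: place BN@(0,2)
Op 3: place WQ@(0,3)
Op 4: place BB@(4,2)
Op 5: place WB@(3,4)
Op 6: place BB@(4,0)
Per-piece attacks for B:
  BN@(0,2): attacks (1,4) (2,3) (1,0) (2,1)
  BB@(4,0): attacks (3,1) (2,2) (1,3) (0,4) [ray(-1,1) blocked at (0,4)]
  BB@(4,2): attacks (3,3) (2,4) (3,1) (2,0)
B attacks (2,4): yes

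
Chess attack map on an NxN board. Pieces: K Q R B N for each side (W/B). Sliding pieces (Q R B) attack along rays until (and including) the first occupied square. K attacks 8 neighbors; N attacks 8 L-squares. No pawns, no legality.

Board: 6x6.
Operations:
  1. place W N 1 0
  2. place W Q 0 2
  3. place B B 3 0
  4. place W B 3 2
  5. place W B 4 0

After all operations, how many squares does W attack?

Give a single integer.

Op 1: place WN@(1,0)
Op 2: place WQ@(0,2)
Op 3: place BB@(3,0)
Op 4: place WB@(3,2)
Op 5: place WB@(4,0)
Per-piece attacks for W:
  WQ@(0,2): attacks (0,3) (0,4) (0,5) (0,1) (0,0) (1,2) (2,2) (3,2) (1,3) (2,4) (3,5) (1,1) (2,0) [ray(1,0) blocked at (3,2)]
  WN@(1,0): attacks (2,2) (3,1) (0,2)
  WB@(3,2): attacks (4,3) (5,4) (4,1) (5,0) (2,3) (1,4) (0,5) (2,1) (1,0) [ray(-1,-1) blocked at (1,0)]
  WB@(4,0): attacks (5,1) (3,1) (2,2) (1,3) (0,4)
Union (24 distinct): (0,0) (0,1) (0,2) (0,3) (0,4) (0,5) (1,0) (1,1) (1,2) (1,3) (1,4) (2,0) (2,1) (2,2) (2,3) (2,4) (3,1) (3,2) (3,5) (4,1) (4,3) (5,0) (5,1) (5,4)

Answer: 24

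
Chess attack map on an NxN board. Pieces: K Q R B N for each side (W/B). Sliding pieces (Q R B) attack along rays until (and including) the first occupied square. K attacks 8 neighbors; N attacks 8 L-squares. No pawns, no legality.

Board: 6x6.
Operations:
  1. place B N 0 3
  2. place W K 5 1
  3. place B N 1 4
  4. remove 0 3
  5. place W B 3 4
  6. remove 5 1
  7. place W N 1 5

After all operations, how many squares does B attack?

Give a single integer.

Op 1: place BN@(0,3)
Op 2: place WK@(5,1)
Op 3: place BN@(1,4)
Op 4: remove (0,3)
Op 5: place WB@(3,4)
Op 6: remove (5,1)
Op 7: place WN@(1,5)
Per-piece attacks for B:
  BN@(1,4): attacks (3,5) (2,2) (3,3) (0,2)
Union (4 distinct): (0,2) (2,2) (3,3) (3,5)

Answer: 4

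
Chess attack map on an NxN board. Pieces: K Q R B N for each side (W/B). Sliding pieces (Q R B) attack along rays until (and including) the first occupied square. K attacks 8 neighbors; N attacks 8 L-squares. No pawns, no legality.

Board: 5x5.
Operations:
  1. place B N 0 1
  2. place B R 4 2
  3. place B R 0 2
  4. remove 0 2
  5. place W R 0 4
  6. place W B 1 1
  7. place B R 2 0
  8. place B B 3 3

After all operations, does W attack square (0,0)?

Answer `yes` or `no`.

Op 1: place BN@(0,1)
Op 2: place BR@(4,2)
Op 3: place BR@(0,2)
Op 4: remove (0,2)
Op 5: place WR@(0,4)
Op 6: place WB@(1,1)
Op 7: place BR@(2,0)
Op 8: place BB@(3,3)
Per-piece attacks for W:
  WR@(0,4): attacks (0,3) (0,2) (0,1) (1,4) (2,4) (3,4) (4,4) [ray(0,-1) blocked at (0,1)]
  WB@(1,1): attacks (2,2) (3,3) (2,0) (0,2) (0,0) [ray(1,1) blocked at (3,3); ray(1,-1) blocked at (2,0)]
W attacks (0,0): yes

Answer: yes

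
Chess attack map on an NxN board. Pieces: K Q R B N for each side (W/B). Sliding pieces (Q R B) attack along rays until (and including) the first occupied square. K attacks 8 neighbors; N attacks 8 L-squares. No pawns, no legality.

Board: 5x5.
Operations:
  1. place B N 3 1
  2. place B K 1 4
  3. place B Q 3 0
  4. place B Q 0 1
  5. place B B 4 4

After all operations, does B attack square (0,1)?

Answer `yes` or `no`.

Op 1: place BN@(3,1)
Op 2: place BK@(1,4)
Op 3: place BQ@(3,0)
Op 4: place BQ@(0,1)
Op 5: place BB@(4,4)
Per-piece attacks for B:
  BQ@(0,1): attacks (0,2) (0,3) (0,4) (0,0) (1,1) (2,1) (3,1) (1,2) (2,3) (3,4) (1,0) [ray(1,0) blocked at (3,1)]
  BK@(1,4): attacks (1,3) (2,4) (0,4) (2,3) (0,3)
  BQ@(3,0): attacks (3,1) (4,0) (2,0) (1,0) (0,0) (4,1) (2,1) (1,2) (0,3) [ray(0,1) blocked at (3,1)]
  BN@(3,1): attacks (4,3) (2,3) (1,2) (1,0)
  BB@(4,4): attacks (3,3) (2,2) (1,1) (0,0)
B attacks (0,1): no

Answer: no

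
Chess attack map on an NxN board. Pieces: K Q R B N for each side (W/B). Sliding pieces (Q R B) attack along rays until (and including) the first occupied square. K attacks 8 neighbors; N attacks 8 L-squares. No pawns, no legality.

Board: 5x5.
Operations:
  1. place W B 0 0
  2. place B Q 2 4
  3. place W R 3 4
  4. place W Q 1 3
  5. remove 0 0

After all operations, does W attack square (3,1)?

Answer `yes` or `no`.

Op 1: place WB@(0,0)
Op 2: place BQ@(2,4)
Op 3: place WR@(3,4)
Op 4: place WQ@(1,3)
Op 5: remove (0,0)
Per-piece attacks for W:
  WQ@(1,3): attacks (1,4) (1,2) (1,1) (1,0) (2,3) (3,3) (4,3) (0,3) (2,4) (2,2) (3,1) (4,0) (0,4) (0,2) [ray(1,1) blocked at (2,4)]
  WR@(3,4): attacks (3,3) (3,2) (3,1) (3,0) (4,4) (2,4) [ray(-1,0) blocked at (2,4)]
W attacks (3,1): yes

Answer: yes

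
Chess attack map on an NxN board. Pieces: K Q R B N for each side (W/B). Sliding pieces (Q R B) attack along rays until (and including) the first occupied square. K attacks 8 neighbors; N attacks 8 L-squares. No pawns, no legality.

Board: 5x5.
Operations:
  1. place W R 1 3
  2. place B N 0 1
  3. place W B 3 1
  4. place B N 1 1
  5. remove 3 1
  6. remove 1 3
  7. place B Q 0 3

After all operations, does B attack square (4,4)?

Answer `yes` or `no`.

Answer: no

Derivation:
Op 1: place WR@(1,3)
Op 2: place BN@(0,1)
Op 3: place WB@(3,1)
Op 4: place BN@(1,1)
Op 5: remove (3,1)
Op 6: remove (1,3)
Op 7: place BQ@(0,3)
Per-piece attacks for B:
  BN@(0,1): attacks (1,3) (2,2) (2,0)
  BQ@(0,3): attacks (0,4) (0,2) (0,1) (1,3) (2,3) (3,3) (4,3) (1,4) (1,2) (2,1) (3,0) [ray(0,-1) blocked at (0,1)]
  BN@(1,1): attacks (2,3) (3,2) (0,3) (3,0)
B attacks (4,4): no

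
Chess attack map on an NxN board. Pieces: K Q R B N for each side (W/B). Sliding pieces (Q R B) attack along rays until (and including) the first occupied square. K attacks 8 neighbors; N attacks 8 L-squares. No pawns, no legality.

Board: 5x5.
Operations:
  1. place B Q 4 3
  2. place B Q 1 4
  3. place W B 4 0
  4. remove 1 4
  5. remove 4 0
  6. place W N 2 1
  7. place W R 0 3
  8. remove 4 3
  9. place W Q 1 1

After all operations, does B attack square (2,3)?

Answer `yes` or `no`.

Answer: no

Derivation:
Op 1: place BQ@(4,3)
Op 2: place BQ@(1,4)
Op 3: place WB@(4,0)
Op 4: remove (1,4)
Op 5: remove (4,0)
Op 6: place WN@(2,1)
Op 7: place WR@(0,3)
Op 8: remove (4,3)
Op 9: place WQ@(1,1)
Per-piece attacks for B:
B attacks (2,3): no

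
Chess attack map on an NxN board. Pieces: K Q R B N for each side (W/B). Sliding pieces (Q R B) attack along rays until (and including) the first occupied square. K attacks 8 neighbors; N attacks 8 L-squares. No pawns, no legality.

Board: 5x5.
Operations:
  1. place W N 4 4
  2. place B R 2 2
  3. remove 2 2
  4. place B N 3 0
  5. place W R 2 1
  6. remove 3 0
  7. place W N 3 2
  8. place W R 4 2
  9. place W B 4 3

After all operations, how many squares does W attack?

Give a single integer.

Answer: 14

Derivation:
Op 1: place WN@(4,4)
Op 2: place BR@(2,2)
Op 3: remove (2,2)
Op 4: place BN@(3,0)
Op 5: place WR@(2,1)
Op 6: remove (3,0)
Op 7: place WN@(3,2)
Op 8: place WR@(4,2)
Op 9: place WB@(4,3)
Per-piece attacks for W:
  WR@(2,1): attacks (2,2) (2,3) (2,4) (2,0) (3,1) (4,1) (1,1) (0,1)
  WN@(3,2): attacks (4,4) (2,4) (1,3) (4,0) (2,0) (1,1)
  WR@(4,2): attacks (4,3) (4,1) (4,0) (3,2) [ray(0,1) blocked at (4,3); ray(-1,0) blocked at (3,2)]
  WB@(4,3): attacks (3,4) (3,2) [ray(-1,-1) blocked at (3,2)]
  WN@(4,4): attacks (3,2) (2,3)
Union (14 distinct): (0,1) (1,1) (1,3) (2,0) (2,2) (2,3) (2,4) (3,1) (3,2) (3,4) (4,0) (4,1) (4,3) (4,4)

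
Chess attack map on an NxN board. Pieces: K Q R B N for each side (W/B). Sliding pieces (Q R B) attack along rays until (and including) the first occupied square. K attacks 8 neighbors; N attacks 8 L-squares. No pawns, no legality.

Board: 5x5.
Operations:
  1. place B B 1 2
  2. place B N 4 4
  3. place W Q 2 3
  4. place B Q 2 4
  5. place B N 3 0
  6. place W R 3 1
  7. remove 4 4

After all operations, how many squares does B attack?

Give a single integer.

Op 1: place BB@(1,2)
Op 2: place BN@(4,4)
Op 3: place WQ@(2,3)
Op 4: place BQ@(2,4)
Op 5: place BN@(3,0)
Op 6: place WR@(3,1)
Op 7: remove (4,4)
Per-piece attacks for B:
  BB@(1,2): attacks (2,3) (2,1) (3,0) (0,3) (0,1) [ray(1,1) blocked at (2,3); ray(1,-1) blocked at (3,0)]
  BQ@(2,4): attacks (2,3) (3,4) (4,4) (1,4) (0,4) (3,3) (4,2) (1,3) (0,2) [ray(0,-1) blocked at (2,3)]
  BN@(3,0): attacks (4,2) (2,2) (1,1)
Union (15 distinct): (0,1) (0,2) (0,3) (0,4) (1,1) (1,3) (1,4) (2,1) (2,2) (2,3) (3,0) (3,3) (3,4) (4,2) (4,4)

Answer: 15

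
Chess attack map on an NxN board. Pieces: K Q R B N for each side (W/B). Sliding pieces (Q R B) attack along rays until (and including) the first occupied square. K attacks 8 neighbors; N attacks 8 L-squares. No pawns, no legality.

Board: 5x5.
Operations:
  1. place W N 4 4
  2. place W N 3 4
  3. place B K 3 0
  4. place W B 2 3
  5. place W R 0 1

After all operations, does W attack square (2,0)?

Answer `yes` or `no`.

Answer: no

Derivation:
Op 1: place WN@(4,4)
Op 2: place WN@(3,4)
Op 3: place BK@(3,0)
Op 4: place WB@(2,3)
Op 5: place WR@(0,1)
Per-piece attacks for W:
  WR@(0,1): attacks (0,2) (0,3) (0,4) (0,0) (1,1) (2,1) (3,1) (4,1)
  WB@(2,3): attacks (3,4) (3,2) (4,1) (1,4) (1,2) (0,1) [ray(1,1) blocked at (3,4); ray(-1,-1) blocked at (0,1)]
  WN@(3,4): attacks (4,2) (2,2) (1,3)
  WN@(4,4): attacks (3,2) (2,3)
W attacks (2,0): no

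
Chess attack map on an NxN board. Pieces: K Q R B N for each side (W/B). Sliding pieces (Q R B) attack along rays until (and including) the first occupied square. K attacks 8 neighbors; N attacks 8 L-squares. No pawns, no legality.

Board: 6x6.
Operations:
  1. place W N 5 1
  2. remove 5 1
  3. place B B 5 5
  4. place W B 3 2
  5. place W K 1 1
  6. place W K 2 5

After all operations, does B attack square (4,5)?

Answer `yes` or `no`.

Answer: no

Derivation:
Op 1: place WN@(5,1)
Op 2: remove (5,1)
Op 3: place BB@(5,5)
Op 4: place WB@(3,2)
Op 5: place WK@(1,1)
Op 6: place WK@(2,5)
Per-piece attacks for B:
  BB@(5,5): attacks (4,4) (3,3) (2,2) (1,1) [ray(-1,-1) blocked at (1,1)]
B attacks (4,5): no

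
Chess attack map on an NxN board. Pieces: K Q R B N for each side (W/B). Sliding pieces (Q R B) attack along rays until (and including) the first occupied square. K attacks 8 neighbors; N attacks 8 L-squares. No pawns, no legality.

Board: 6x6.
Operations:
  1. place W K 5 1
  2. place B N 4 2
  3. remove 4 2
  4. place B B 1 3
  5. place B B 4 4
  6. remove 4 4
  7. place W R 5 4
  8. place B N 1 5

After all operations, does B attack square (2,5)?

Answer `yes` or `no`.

Answer: no

Derivation:
Op 1: place WK@(5,1)
Op 2: place BN@(4,2)
Op 3: remove (4,2)
Op 4: place BB@(1,3)
Op 5: place BB@(4,4)
Op 6: remove (4,4)
Op 7: place WR@(5,4)
Op 8: place BN@(1,5)
Per-piece attacks for B:
  BB@(1,3): attacks (2,4) (3,5) (2,2) (3,1) (4,0) (0,4) (0,2)
  BN@(1,5): attacks (2,3) (3,4) (0,3)
B attacks (2,5): no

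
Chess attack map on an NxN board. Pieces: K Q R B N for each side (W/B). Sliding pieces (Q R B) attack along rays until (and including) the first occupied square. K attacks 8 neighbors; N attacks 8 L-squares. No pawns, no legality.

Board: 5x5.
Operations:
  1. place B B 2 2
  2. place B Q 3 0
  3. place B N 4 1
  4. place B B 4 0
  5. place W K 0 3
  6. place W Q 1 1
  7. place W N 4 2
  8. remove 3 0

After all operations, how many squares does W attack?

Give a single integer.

Answer: 16

Derivation:
Op 1: place BB@(2,2)
Op 2: place BQ@(3,0)
Op 3: place BN@(4,1)
Op 4: place BB@(4,0)
Op 5: place WK@(0,3)
Op 6: place WQ@(1,1)
Op 7: place WN@(4,2)
Op 8: remove (3,0)
Per-piece attacks for W:
  WK@(0,3): attacks (0,4) (0,2) (1,3) (1,4) (1,2)
  WQ@(1,1): attacks (1,2) (1,3) (1,4) (1,0) (2,1) (3,1) (4,1) (0,1) (2,2) (2,0) (0,2) (0,0) [ray(1,0) blocked at (4,1); ray(1,1) blocked at (2,2)]
  WN@(4,2): attacks (3,4) (2,3) (3,0) (2,1)
Union (16 distinct): (0,0) (0,1) (0,2) (0,4) (1,0) (1,2) (1,3) (1,4) (2,0) (2,1) (2,2) (2,3) (3,0) (3,1) (3,4) (4,1)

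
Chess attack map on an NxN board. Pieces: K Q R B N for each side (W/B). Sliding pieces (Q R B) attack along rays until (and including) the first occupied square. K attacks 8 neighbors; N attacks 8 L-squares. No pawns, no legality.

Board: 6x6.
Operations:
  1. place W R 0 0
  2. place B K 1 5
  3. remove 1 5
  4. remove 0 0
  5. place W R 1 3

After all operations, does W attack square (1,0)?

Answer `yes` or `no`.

Answer: yes

Derivation:
Op 1: place WR@(0,0)
Op 2: place BK@(1,5)
Op 3: remove (1,5)
Op 4: remove (0,0)
Op 5: place WR@(1,3)
Per-piece attacks for W:
  WR@(1,3): attacks (1,4) (1,5) (1,2) (1,1) (1,0) (2,3) (3,3) (4,3) (5,3) (0,3)
W attacks (1,0): yes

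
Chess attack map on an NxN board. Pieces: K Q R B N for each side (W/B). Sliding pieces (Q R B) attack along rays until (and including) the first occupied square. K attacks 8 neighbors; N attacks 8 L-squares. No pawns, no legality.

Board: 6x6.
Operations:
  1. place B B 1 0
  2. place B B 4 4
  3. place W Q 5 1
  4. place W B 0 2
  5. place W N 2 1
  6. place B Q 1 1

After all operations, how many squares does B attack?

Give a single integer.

Answer: 17

Derivation:
Op 1: place BB@(1,0)
Op 2: place BB@(4,4)
Op 3: place WQ@(5,1)
Op 4: place WB@(0,2)
Op 5: place WN@(2,1)
Op 6: place BQ@(1,1)
Per-piece attacks for B:
  BB@(1,0): attacks (2,1) (0,1) [ray(1,1) blocked at (2,1)]
  BQ@(1,1): attacks (1,2) (1,3) (1,4) (1,5) (1,0) (2,1) (0,1) (2,2) (3,3) (4,4) (2,0) (0,2) (0,0) [ray(0,-1) blocked at (1,0); ray(1,0) blocked at (2,1); ray(1,1) blocked at (4,4); ray(-1,1) blocked at (0,2)]
  BB@(4,4): attacks (5,5) (5,3) (3,5) (3,3) (2,2) (1,1) [ray(-1,-1) blocked at (1,1)]
Union (17 distinct): (0,0) (0,1) (0,2) (1,0) (1,1) (1,2) (1,3) (1,4) (1,5) (2,0) (2,1) (2,2) (3,3) (3,5) (4,4) (5,3) (5,5)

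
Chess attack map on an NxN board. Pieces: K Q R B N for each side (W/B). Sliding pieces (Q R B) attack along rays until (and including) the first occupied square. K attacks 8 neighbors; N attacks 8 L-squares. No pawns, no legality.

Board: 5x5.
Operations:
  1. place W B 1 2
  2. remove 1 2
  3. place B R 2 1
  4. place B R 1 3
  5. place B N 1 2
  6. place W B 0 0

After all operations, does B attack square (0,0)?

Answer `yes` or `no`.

Op 1: place WB@(1,2)
Op 2: remove (1,2)
Op 3: place BR@(2,1)
Op 4: place BR@(1,3)
Op 5: place BN@(1,2)
Op 6: place WB@(0,0)
Per-piece attacks for B:
  BN@(1,2): attacks (2,4) (3,3) (0,4) (2,0) (3,1) (0,0)
  BR@(1,3): attacks (1,4) (1,2) (2,3) (3,3) (4,3) (0,3) [ray(0,-1) blocked at (1,2)]
  BR@(2,1): attacks (2,2) (2,3) (2,4) (2,0) (3,1) (4,1) (1,1) (0,1)
B attacks (0,0): yes

Answer: yes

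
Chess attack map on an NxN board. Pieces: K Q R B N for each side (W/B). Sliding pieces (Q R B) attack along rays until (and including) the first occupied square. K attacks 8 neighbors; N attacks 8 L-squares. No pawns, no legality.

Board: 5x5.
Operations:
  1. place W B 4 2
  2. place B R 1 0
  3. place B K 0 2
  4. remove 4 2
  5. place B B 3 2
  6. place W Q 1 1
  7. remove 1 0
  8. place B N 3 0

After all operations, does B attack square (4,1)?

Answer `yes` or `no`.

Answer: yes

Derivation:
Op 1: place WB@(4,2)
Op 2: place BR@(1,0)
Op 3: place BK@(0,2)
Op 4: remove (4,2)
Op 5: place BB@(3,2)
Op 6: place WQ@(1,1)
Op 7: remove (1,0)
Op 8: place BN@(3,0)
Per-piece attacks for B:
  BK@(0,2): attacks (0,3) (0,1) (1,2) (1,3) (1,1)
  BN@(3,0): attacks (4,2) (2,2) (1,1)
  BB@(3,2): attacks (4,3) (4,1) (2,3) (1,4) (2,1) (1,0)
B attacks (4,1): yes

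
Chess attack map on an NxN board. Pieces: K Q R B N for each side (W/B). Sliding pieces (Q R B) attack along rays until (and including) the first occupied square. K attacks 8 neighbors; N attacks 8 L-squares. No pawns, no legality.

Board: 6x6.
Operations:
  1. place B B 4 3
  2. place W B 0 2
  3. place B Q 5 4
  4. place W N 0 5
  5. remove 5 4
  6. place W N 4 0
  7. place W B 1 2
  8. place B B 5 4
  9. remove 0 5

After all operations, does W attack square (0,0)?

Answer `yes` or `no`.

Answer: no

Derivation:
Op 1: place BB@(4,3)
Op 2: place WB@(0,2)
Op 3: place BQ@(5,4)
Op 4: place WN@(0,5)
Op 5: remove (5,4)
Op 6: place WN@(4,0)
Op 7: place WB@(1,2)
Op 8: place BB@(5,4)
Op 9: remove (0,5)
Per-piece attacks for W:
  WB@(0,2): attacks (1,3) (2,4) (3,5) (1,1) (2,0)
  WB@(1,2): attacks (2,3) (3,4) (4,5) (2,1) (3,0) (0,3) (0,1)
  WN@(4,0): attacks (5,2) (3,2) (2,1)
W attacks (0,0): no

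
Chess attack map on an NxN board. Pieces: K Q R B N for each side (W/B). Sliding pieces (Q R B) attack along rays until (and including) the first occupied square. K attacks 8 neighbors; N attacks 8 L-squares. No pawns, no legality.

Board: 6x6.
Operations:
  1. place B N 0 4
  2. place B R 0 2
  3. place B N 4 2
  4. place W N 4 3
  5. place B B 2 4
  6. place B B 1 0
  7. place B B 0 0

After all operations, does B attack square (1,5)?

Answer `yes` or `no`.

Op 1: place BN@(0,4)
Op 2: place BR@(0,2)
Op 3: place BN@(4,2)
Op 4: place WN@(4,3)
Op 5: place BB@(2,4)
Op 6: place BB@(1,0)
Op 7: place BB@(0,0)
Per-piece attacks for B:
  BB@(0,0): attacks (1,1) (2,2) (3,3) (4,4) (5,5)
  BR@(0,2): attacks (0,3) (0,4) (0,1) (0,0) (1,2) (2,2) (3,2) (4,2) [ray(0,1) blocked at (0,4); ray(0,-1) blocked at (0,0); ray(1,0) blocked at (4,2)]
  BN@(0,4): attacks (2,5) (1,2) (2,3)
  BB@(1,0): attacks (2,1) (3,2) (4,3) (0,1) [ray(1,1) blocked at (4,3)]
  BB@(2,4): attacks (3,5) (3,3) (4,2) (1,5) (1,3) (0,2) [ray(1,-1) blocked at (4,2); ray(-1,-1) blocked at (0,2)]
  BN@(4,2): attacks (5,4) (3,4) (2,3) (5,0) (3,0) (2,1)
B attacks (1,5): yes

Answer: yes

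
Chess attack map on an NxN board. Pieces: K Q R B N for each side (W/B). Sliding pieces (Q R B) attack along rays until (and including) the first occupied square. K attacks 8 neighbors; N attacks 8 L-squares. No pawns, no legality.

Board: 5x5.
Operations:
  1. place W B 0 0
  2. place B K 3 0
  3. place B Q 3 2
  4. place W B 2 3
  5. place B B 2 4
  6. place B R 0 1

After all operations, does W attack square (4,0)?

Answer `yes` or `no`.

Answer: no

Derivation:
Op 1: place WB@(0,0)
Op 2: place BK@(3,0)
Op 3: place BQ@(3,2)
Op 4: place WB@(2,3)
Op 5: place BB@(2,4)
Op 6: place BR@(0,1)
Per-piece attacks for W:
  WB@(0,0): attacks (1,1) (2,2) (3,3) (4,4)
  WB@(2,3): attacks (3,4) (3,2) (1,4) (1,2) (0,1) [ray(1,-1) blocked at (3,2); ray(-1,-1) blocked at (0,1)]
W attacks (4,0): no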